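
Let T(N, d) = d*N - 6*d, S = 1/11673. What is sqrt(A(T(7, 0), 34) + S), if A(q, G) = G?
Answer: sqrt(514757251)/3891 ≈ 5.8310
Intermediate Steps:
S = 1/11673 ≈ 8.5668e-5
T(N, d) = -6*d + N*d (T(N, d) = N*d - 6*d = -6*d + N*d)
sqrt(A(T(7, 0), 34) + S) = sqrt(34 + 1/11673) = sqrt(396883/11673) = sqrt(514757251)/3891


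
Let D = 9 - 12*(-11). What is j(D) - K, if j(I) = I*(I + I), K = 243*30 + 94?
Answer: 32378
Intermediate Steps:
K = 7384 (K = 7290 + 94 = 7384)
D = 141 (D = 9 + 132 = 141)
j(I) = 2*I**2 (j(I) = I*(2*I) = 2*I**2)
j(D) - K = 2*141**2 - 1*7384 = 2*19881 - 7384 = 39762 - 7384 = 32378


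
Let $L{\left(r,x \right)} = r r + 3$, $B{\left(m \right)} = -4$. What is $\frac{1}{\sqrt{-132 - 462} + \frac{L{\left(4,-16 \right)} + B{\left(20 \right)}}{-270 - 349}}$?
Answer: $- \frac{3095}{75865953} - \frac{383161 i \sqrt{66}}{75865953} \approx -4.0796 \cdot 10^{-5} - 0.04103 i$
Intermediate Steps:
$L{\left(r,x \right)} = 3 + r^{2}$ ($L{\left(r,x \right)} = r^{2} + 3 = 3 + r^{2}$)
$\frac{1}{\sqrt{-132 - 462} + \frac{L{\left(4,-16 \right)} + B{\left(20 \right)}}{-270 - 349}} = \frac{1}{\sqrt{-132 - 462} + \frac{\left(3 + 4^{2}\right) - 4}{-270 - 349}} = \frac{1}{\sqrt{-594} + \frac{\left(3 + 16\right) - 4}{-619}} = \frac{1}{3 i \sqrt{66} + \left(19 - 4\right) \left(- \frac{1}{619}\right)} = \frac{1}{3 i \sqrt{66} + 15 \left(- \frac{1}{619}\right)} = \frac{1}{3 i \sqrt{66} - \frac{15}{619}} = \frac{1}{- \frac{15}{619} + 3 i \sqrt{66}}$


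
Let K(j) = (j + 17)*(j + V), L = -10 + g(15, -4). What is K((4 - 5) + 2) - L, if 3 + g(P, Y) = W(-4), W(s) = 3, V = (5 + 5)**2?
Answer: 1828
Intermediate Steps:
V = 100 (V = 10**2 = 100)
g(P, Y) = 0 (g(P, Y) = -3 + 3 = 0)
L = -10 (L = -10 + 0 = -10)
K(j) = (17 + j)*(100 + j) (K(j) = (j + 17)*(j + 100) = (17 + j)*(100 + j))
K((4 - 5) + 2) - L = (1700 + ((4 - 5) + 2)**2 + 117*((4 - 5) + 2)) - 1*(-10) = (1700 + (-1 + 2)**2 + 117*(-1 + 2)) + 10 = (1700 + 1**2 + 117*1) + 10 = (1700 + 1 + 117) + 10 = 1818 + 10 = 1828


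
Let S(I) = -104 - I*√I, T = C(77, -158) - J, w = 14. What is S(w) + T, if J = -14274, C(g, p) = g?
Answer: 14247 - 14*√14 ≈ 14195.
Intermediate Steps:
T = 14351 (T = 77 - 1*(-14274) = 77 + 14274 = 14351)
S(I) = -104 - I^(3/2)
S(w) + T = (-104 - 14^(3/2)) + 14351 = (-104 - 14*√14) + 14351 = 14247 - 14*√14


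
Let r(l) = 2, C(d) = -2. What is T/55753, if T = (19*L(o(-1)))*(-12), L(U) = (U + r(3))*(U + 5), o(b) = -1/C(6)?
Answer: -3135/55753 ≈ -0.056230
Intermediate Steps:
o(b) = 1/2 (o(b) = -1/(-2) = -1*(-1/2) = 1/2)
L(U) = (2 + U)*(5 + U) (L(U) = (U + 2)*(U + 5) = (2 + U)*(5 + U))
T = -3135 (T = (19*(10 + (1/2)**2 + 7*(1/2)))*(-12) = (19*(10 + 1/4 + 7/2))*(-12) = (19*(55/4))*(-12) = (1045/4)*(-12) = -3135)
T/55753 = -3135/55753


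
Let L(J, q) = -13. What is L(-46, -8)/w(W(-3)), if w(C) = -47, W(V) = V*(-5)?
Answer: 13/47 ≈ 0.27660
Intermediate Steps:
W(V) = -5*V
L(-46, -8)/w(W(-3)) = -13/(-47) = -13*(-1/47) = 13/47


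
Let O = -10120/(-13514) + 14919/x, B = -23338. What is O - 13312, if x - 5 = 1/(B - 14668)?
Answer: -4420231713166/428008651 ≈ -10327.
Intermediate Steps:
x = 190029/38006 (x = 5 + 1/(-23338 - 14668) = 5 + 1/(-38006) = 5 - 1/38006 = 190029/38006 ≈ 5.0000)
O = 1277419448946/428008651 (O = -10120/(-13514) + 14919/(190029/38006) = -10120*(-1/13514) + 14919*(38006/190029) = 5060/6757 + 189003838/63343 = 1277419448946/428008651 ≈ 2984.6)
O - 13312 = 1277419448946/428008651 - 13312 = -4420231713166/428008651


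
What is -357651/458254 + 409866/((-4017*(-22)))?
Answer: 26035947415/6749623166 ≈ 3.8574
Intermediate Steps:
-357651/458254 + 409866/((-4017*(-22))) = -357651*1/458254 + 409866/88374 = -357651/458254 + 409866*(1/88374) = -357651/458254 + 68311/14729 = 26035947415/6749623166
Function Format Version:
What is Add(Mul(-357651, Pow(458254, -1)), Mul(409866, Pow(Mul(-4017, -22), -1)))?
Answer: Rational(26035947415, 6749623166) ≈ 3.8574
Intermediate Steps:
Add(Mul(-357651, Pow(458254, -1)), Mul(409866, Pow(Mul(-4017, -22), -1))) = Add(Mul(-357651, Rational(1, 458254)), Mul(409866, Pow(88374, -1))) = Add(Rational(-357651, 458254), Mul(409866, Rational(1, 88374))) = Add(Rational(-357651, 458254), Rational(68311, 14729)) = Rational(26035947415, 6749623166)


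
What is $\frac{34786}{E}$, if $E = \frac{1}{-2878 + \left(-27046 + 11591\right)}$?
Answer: $-637731738$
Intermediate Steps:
$E = - \frac{1}{18333}$ ($E = \frac{1}{-2878 - 15455} = \frac{1}{-18333} = - \frac{1}{18333} \approx -5.4546 \cdot 10^{-5}$)
$\frac{34786}{E} = \frac{34786}{- \frac{1}{18333}} = 34786 \left(-18333\right) = -637731738$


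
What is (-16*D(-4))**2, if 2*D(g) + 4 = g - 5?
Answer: 10816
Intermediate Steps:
D(g) = -9/2 + g/2 (D(g) = -2 + (g - 5)/2 = -2 + (-5 + g)/2 = -2 + (-5/2 + g/2) = -9/2 + g/2)
(-16*D(-4))**2 = (-16*(-9/2 + (1/2)*(-4)))**2 = (-16*(-9/2 - 2))**2 = (-16*(-13/2))**2 = 104**2 = 10816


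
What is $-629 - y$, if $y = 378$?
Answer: $-1007$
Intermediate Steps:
$-629 - y = -629 - 378 = -1007$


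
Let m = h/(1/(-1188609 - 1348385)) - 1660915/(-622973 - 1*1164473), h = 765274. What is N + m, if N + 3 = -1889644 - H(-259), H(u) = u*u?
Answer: -3470321945895822549/1787446 ≈ -1.9415e+12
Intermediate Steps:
H(u) = u²
m = -3470318448350185861/1787446 (m = 765274/(1/(-1188609 - 1348385)) - 1660915/(-622973 - 1*1164473) = 765274/(1/(-2536994)) - 1660915/(-622973 - 1164473) = 765274/(-1/2536994) - 1660915/(-1787446) = 765274*(-2536994) - 1660915*(-1/1787446) = -1941495546356 + 1660915/1787446 = -3470318448350185861/1787446 ≈ -1.9415e+12)
N = -1956728 (N = -3 + (-1889644 - 1*(-259)²) = -3 + (-1889644 - 1*67081) = -3 + (-1889644 - 67081) = -3 - 1956725 = -1956728)
N + m = -1956728 - 3470318448350185861/1787446 = -3470321945895822549/1787446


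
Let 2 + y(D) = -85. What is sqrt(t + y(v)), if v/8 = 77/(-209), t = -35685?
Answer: 2*I*sqrt(8943) ≈ 189.13*I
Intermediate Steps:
v = -56/19 (v = 8*(77/(-209)) = 8*(77*(-1/209)) = 8*(-7/19) = -56/19 ≈ -2.9474)
y(D) = -87 (y(D) = -2 - 85 = -87)
sqrt(t + y(v)) = sqrt(-35685 - 87) = sqrt(-35772) = 2*I*sqrt(8943)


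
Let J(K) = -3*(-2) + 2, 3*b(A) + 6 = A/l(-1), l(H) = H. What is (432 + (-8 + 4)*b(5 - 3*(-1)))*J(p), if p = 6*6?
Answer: 10816/3 ≈ 3605.3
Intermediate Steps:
b(A) = -2 - A/3 (b(A) = -2 + (A/(-1))/3 = -2 + (A*(-1))/3 = -2 + (-A)/3 = -2 - A/3)
p = 36
J(K) = 8 (J(K) = 6 + 2 = 8)
(432 + (-8 + 4)*b(5 - 3*(-1)))*J(p) = (432 + (-8 + 4)*(-2 - (5 - 3*(-1))/3))*8 = (432 - 4*(-2 - (5 + 3)/3))*8 = (432 - 4*(-2 - ⅓*8))*8 = (432 - 4*(-2 - 8/3))*8 = (432 - 4*(-14/3))*8 = (432 + 56/3)*8 = (1352/3)*8 = 10816/3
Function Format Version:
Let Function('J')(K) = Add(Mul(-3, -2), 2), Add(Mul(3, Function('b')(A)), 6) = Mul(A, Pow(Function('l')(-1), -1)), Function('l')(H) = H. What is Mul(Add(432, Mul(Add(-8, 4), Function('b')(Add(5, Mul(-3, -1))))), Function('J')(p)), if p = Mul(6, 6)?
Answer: Rational(10816, 3) ≈ 3605.3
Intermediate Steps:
Function('b')(A) = Add(-2, Mul(Rational(-1, 3), A)) (Function('b')(A) = Add(-2, Mul(Rational(1, 3), Mul(A, Pow(-1, -1)))) = Add(-2, Mul(Rational(1, 3), Mul(A, -1))) = Add(-2, Mul(Rational(1, 3), Mul(-1, A))) = Add(-2, Mul(Rational(-1, 3), A)))
p = 36
Function('J')(K) = 8 (Function('J')(K) = Add(6, 2) = 8)
Mul(Add(432, Mul(Add(-8, 4), Function('b')(Add(5, Mul(-3, -1))))), Function('J')(p)) = Mul(Add(432, Mul(Add(-8, 4), Add(-2, Mul(Rational(-1, 3), Add(5, Mul(-3, -1)))))), 8) = Mul(Add(432, Mul(-4, Add(-2, Mul(Rational(-1, 3), Add(5, 3))))), 8) = Mul(Add(432, Mul(-4, Add(-2, Mul(Rational(-1, 3), 8)))), 8) = Mul(Add(432, Mul(-4, Add(-2, Rational(-8, 3)))), 8) = Mul(Add(432, Mul(-4, Rational(-14, 3))), 8) = Mul(Add(432, Rational(56, 3)), 8) = Mul(Rational(1352, 3), 8) = Rational(10816, 3)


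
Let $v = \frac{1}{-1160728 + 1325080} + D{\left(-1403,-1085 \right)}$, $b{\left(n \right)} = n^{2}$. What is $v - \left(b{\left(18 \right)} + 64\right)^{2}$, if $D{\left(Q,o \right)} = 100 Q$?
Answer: $- \frac{47800793087}{164352} \approx -2.9084 \cdot 10^{5}$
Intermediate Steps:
$v = - \frac{23058585599}{164352}$ ($v = \frac{1}{-1160728 + 1325080} + 100 \left(-1403\right) = \frac{1}{164352} - 140300 = - \frac{23058585599}{164352} \approx -1.403 \cdot 10^{5}$)
$v - \left(b{\left(18 \right)} + 64\right)^{2} = - \frac{23058585599}{164352} - \left(18^{2} + 64\right)^{2} = - \frac{23058585599}{164352} - \left(324 + 64\right)^{2} = - \frac{23058585599}{164352} - 388^{2} = - \frac{23058585599}{164352} - 150544 = - \frac{47800793087}{164352}$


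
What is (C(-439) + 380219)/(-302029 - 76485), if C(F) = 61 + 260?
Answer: -190270/189257 ≈ -1.0054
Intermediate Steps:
C(F) = 321
(C(-439) + 380219)/(-302029 - 76485) = (321 + 380219)/(-302029 - 76485) = 380540/(-378514) = 380540*(-1/378514) = -190270/189257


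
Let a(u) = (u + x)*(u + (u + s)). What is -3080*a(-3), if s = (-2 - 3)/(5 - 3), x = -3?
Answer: -157080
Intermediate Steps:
s = -5/2 ≈ -2.5000
a(u) = (-3 + u)*(-5/2 + 2*u) (a(u) = (u - 3)*(u + (u - 5/2)) = (-3 + u)*(u + (-5/2 + u)) = (-3 + u)*(-5/2 + 2*u))
-3080*a(-3) = -3080*(15/2 + 2*(-3)**2 - 17/2*(-3)) = -3080*(15/2 + 2*9 + 51/2) = -3080*(15/2 + 18 + 51/2) = -3080*51 = -157080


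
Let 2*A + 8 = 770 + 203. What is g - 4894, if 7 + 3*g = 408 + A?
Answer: -9199/2 ≈ -4599.5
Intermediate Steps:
A = 965/2 (A = -4 + (770 + 203)/2 = -4 + (1/2)*973 = -4 + 973/2 = 965/2 ≈ 482.50)
g = 589/2 (g = -7/3 + (408 + 965/2)/3 = -7/3 + (1/3)*(1781/2) = -7/3 + 1781/6 = 589/2 ≈ 294.50)
g - 4894 = 589/2 - 4894 = -9199/2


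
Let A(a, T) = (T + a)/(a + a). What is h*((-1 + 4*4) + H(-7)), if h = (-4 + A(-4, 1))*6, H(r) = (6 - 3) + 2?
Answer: -435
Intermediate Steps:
A(a, T) = (T + a)/(2*a) (A(a, T) = (T + a)/((2*a)) = (T + a)*(1/(2*a)) = (T + a)/(2*a))
H(r) = 5 (H(r) = 3 + 2 = 5)
h = -87/4 (h = (-4 + (1/2)*(1 - 4)/(-4))*6 = (-4 + (1/2)*(-1/4)*(-3))*6 = (-4 + 3/8)*6 = -29/8*6 = -87/4 ≈ -21.750)
h*((-1 + 4*4) + H(-7)) = -87*((-1 + 4*4) + 5)/4 = -87*((-1 + 16) + 5)/4 = -87*(15 + 5)/4 = -87/4*20 = -435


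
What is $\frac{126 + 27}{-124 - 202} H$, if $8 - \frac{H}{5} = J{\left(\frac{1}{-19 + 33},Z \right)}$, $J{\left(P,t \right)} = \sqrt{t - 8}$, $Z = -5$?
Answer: $- \frac{3060}{163} + \frac{765 i \sqrt{13}}{326} \approx -18.773 + 8.4609 i$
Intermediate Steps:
$J{\left(P,t \right)} = \sqrt{-8 + t}$
$H = 40 - 5 i \sqrt{13}$ ($H = 40 - 5 \sqrt{-8 - 5} = 40 - 5 \sqrt{-13} = 40 - 5 i \sqrt{13} \approx 40.0 - 18.028 i$)
$\frac{126 + 27}{-124 - 202} H = \frac{126 + 27}{-124 - 202} \left(40 - 5 i \sqrt{13}\right) = \frac{153}{-326} \left(40 - 5 i \sqrt{13}\right) = 153 \left(- \frac{1}{326}\right) \left(40 - 5 i \sqrt{13}\right) = - \frac{153 \left(40 - 5 i \sqrt{13}\right)}{326} = - \frac{3060}{163} + \frac{765 i \sqrt{13}}{326}$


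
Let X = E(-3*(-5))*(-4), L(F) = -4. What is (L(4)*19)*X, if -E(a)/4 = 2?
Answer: -2432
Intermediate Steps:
E(a) = -8 (E(a) = -4*2 = -8)
X = 32 (X = -8*(-4) = 32)
(L(4)*19)*X = -4*19*32 = -76*32 = -2432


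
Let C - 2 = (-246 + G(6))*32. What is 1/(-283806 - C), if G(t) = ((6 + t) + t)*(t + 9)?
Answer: -1/284576 ≈ -3.5140e-6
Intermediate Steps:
G(t) = (6 + 2*t)*(9 + t)
C = 770 (C = 2 + (-246 + (54 + 2*6² + 24*6))*32 = 2 + (-246 + (54 + 2*36 + 144))*32 = 2 + (-246 + (54 + 72 + 144))*32 = 2 + (-246 + 270)*32 = 2 + 24*32 = 2 + 768 = 770)
1/(-283806 - C) = 1/(-283806 - 1*770) = 1/(-283806 - 770) = 1/(-284576) = -1/284576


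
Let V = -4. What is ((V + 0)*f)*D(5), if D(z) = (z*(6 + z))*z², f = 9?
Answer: -49500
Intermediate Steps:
D(z) = z³*(6 + z)
((V + 0)*f)*D(5) = ((-4 + 0)*9)*(5³*(6 + 5)) = (-4*9)*(125*11) = -36*1375 = -49500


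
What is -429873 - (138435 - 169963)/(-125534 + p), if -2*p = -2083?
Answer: -107031991961/248985 ≈ -4.2987e+5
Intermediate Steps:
p = 2083/2 (p = -½*(-2083) = 2083/2 ≈ 1041.5)
-429873 - (138435 - 169963)/(-125534 + p) = -429873 - (138435 - 169963)/(-125534 + 2083/2) = -429873 - (-31528)/(-248985/2) = -429873 - (-31528)*(-2)/248985 = -429873 - 1*63056/248985 = -429873 - 63056/248985 = -107031991961/248985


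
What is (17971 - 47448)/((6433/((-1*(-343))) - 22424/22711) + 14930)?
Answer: -32803155203/16634458903 ≈ -1.9720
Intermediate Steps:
(17971 - 47448)/((6433/((-1*(-343))) - 22424/22711) + 14930) = -29477/((6433/343 - 22424*1/22711) + 14930) = -29477/((6433*(1/343) - 22424/22711) + 14930) = -29477/((919/49 - 22424/22711) + 14930) = -29477/(19772633/1112839 + 14930) = -29477/16634458903/1112839 = -29477*1112839/16634458903 = -32803155203/16634458903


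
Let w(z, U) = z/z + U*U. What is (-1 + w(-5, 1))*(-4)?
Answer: -4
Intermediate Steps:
w(z, U) = 1 + U²
(-1 + w(-5, 1))*(-4) = (-1 + (1 + 1²))*(-4) = (-1 + (1 + 1))*(-4) = (-1 + 2)*(-4) = 1*(-4) = -4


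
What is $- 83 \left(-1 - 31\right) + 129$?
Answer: $2785$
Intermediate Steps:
$- 83 \left(-1 - 31\right) + 129 = \left(-83\right) \left(-32\right) + 129 = 2656 + 129 = 2785$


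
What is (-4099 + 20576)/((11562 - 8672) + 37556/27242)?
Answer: 224433217/39383468 ≈ 5.6987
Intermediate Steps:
(-4099 + 20576)/((11562 - 8672) + 37556/27242) = 16477/(2890 + 37556*(1/27242)) = 16477/(2890 + 18778/13621) = 16477/(39383468/13621) = 16477*(13621/39383468) = 224433217/39383468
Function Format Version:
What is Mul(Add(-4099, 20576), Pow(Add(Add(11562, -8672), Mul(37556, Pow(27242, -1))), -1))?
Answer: Rational(224433217, 39383468) ≈ 5.6987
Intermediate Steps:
Mul(Add(-4099, 20576), Pow(Add(Add(11562, -8672), Mul(37556, Pow(27242, -1))), -1)) = Mul(16477, Pow(Add(2890, Mul(37556, Rational(1, 27242))), -1)) = Mul(16477, Pow(Add(2890, Rational(18778, 13621)), -1)) = Mul(16477, Pow(Rational(39383468, 13621), -1)) = Mul(16477, Rational(13621, 39383468)) = Rational(224433217, 39383468)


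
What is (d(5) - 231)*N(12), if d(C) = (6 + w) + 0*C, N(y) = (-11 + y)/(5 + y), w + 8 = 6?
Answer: -227/17 ≈ -13.353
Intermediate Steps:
w = -2 (w = -8 + 6 = -2)
N(y) = (-11 + y)/(5 + y)
d(C) = 4 (d(C) = (6 - 2) + 0*C = 4 + 0 = 4)
(d(5) - 231)*N(12) = (4 - 231)*((-11 + 12)/(5 + 12)) = -227/17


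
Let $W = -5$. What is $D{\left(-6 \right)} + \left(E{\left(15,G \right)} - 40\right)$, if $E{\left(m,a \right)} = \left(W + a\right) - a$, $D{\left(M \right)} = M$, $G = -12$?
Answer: $-51$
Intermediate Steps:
$E{\left(m,a \right)} = -5$ ($E{\left(m,a \right)} = \left(-5 + a\right) - a = -5$)
$D{\left(-6 \right)} + \left(E{\left(15,G \right)} - 40\right) = -6 - 45 = -51$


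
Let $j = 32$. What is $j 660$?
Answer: $21120$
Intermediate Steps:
$j 660 = 32 \cdot 660 = 21120$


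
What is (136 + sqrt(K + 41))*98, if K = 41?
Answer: 13328 + 98*sqrt(82) ≈ 14215.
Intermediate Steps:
(136 + sqrt(K + 41))*98 = (136 + sqrt(41 + 41))*98 = (136 + sqrt(82))*98 = 13328 + 98*sqrt(82)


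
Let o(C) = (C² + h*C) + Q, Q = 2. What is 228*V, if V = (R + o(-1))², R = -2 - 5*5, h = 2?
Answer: 154128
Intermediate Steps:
o(C) = 2 + C² + 2*C (o(C) = (C² + 2*C) + 2 = 2 + C² + 2*C)
R = -27 (R = -2 - 25 = -27)
V = 676 (V = (-27 + (2 + (-1)² + 2*(-1)))² = (-27 + (2 + 1 - 2))² = (-27 + 1)² = (-26)² = 676)
228*V = 228*676 = 154128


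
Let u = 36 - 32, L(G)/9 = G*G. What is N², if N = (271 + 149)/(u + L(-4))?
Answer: 11025/1369 ≈ 8.0533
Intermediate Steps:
L(G) = 9*G² (L(G) = 9*(G*G) = 9*G²)
u = 4
N = 105/37 (N = (271 + 149)/(4 + 9*(-4)²) = 420/(4 + 9*16) = 420/(4 + 144) = 420/148 = 420*(1/148) = 105/37 ≈ 2.8378)
N² = (105/37)² = 11025/1369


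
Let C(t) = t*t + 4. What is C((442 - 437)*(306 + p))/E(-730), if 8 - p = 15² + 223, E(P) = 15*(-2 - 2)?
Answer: -112226/15 ≈ -7481.7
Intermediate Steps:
E(P) = -60 (E(P) = 15*(-4) = -60)
p = -440 (p = 8 - (15² + 223) = 8 - (225 + 223) = 8 - 1*448 = 8 - 448 = -440)
C(t) = 4 + t² (C(t) = t² + 4 = 4 + t²)
C((442 - 437)*(306 + p))/E(-730) = (4 + ((442 - 437)*(306 - 440))²)/(-60) = (4 + (5*(-134))²)*(-1/60) = (4 + (-670)²)*(-1/60) = (4 + 448900)*(-1/60) = 448904*(-1/60) = -112226/15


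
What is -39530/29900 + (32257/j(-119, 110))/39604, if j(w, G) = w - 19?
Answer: -471760541/355247880 ≈ -1.3280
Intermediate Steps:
j(w, G) = -19 + w
-39530/29900 + (32257/j(-119, 110))/39604 = -39530/29900 + (32257/(-19 - 119))/39604 = -39530*1/29900 + (32257/(-138))*(1/39604) = -3953/2990 + (32257*(-1/138))*(1/39604) = -3953/2990 - 32257/138*1/39604 = -3953/2990 - 32257/5465352 = -471760541/355247880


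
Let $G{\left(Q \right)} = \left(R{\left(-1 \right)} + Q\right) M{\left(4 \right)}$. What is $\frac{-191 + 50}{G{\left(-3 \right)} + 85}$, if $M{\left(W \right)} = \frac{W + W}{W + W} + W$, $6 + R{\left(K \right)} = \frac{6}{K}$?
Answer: $- \frac{141}{10} \approx -14.1$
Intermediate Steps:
$R{\left(K \right)} = -6 + \frac{6}{K}$
$M{\left(W \right)} = 1 + W$ ($M{\left(W \right)} = \frac{2 W}{2 W} + W = 2 W \frac{1}{2 W} + W = 1 + W$)
$G{\left(Q \right)} = -60 + 5 Q$ ($G{\left(Q \right)} = \left(\left(-6 + \frac{6}{-1}\right) + Q\right) \left(1 + 4\right) = \left(\left(-6 + 6 \left(-1\right)\right) + Q\right) 5 = \left(\left(-6 - 6\right) + Q\right) 5 = \left(-12 + Q\right) 5 = -60 + 5 Q$)
$\frac{-191 + 50}{G{\left(-3 \right)} + 85} = \frac{-191 + 50}{\left(-60 + 5 \left(-3\right)\right) + 85} = - \frac{141}{\left(-60 - 15\right) + 85} = - \frac{141}{-75 + 85} = - \frac{141}{10}$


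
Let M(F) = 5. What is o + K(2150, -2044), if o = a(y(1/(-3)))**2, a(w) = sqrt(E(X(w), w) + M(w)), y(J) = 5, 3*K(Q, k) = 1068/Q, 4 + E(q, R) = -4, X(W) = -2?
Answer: -3047/1075 ≈ -2.8344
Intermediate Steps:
E(q, R) = -8 (E(q, R) = -4 - 4 = -8)
K(Q, k) = 356/Q (K(Q, k) = (1068/Q)/3 = 356/Q)
a(w) = I*sqrt(3) (a(w) = sqrt(-8 + 5) = sqrt(-3) = I*sqrt(3))
o = -3 (o = (I*sqrt(3))**2 = -3)
o + K(2150, -2044) = -3 + 356/2150 = -3 + 356*(1/2150) = -3 + 178/1075 = -3047/1075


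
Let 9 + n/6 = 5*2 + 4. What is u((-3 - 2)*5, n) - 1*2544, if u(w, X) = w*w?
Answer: -1919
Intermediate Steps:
n = 30 (n = -54 + 6*(5*2 + 4) = -54 + 6*(10 + 4) = -54 + 6*14 = -54 + 84 = 30)
u(w, X) = w²
u((-3 - 2)*5, n) - 1*2544 = ((-3 - 2)*5)² - 1*2544 = (-5*5)² - 2544 = (-25)² - 2544 = 625 - 2544 = -1919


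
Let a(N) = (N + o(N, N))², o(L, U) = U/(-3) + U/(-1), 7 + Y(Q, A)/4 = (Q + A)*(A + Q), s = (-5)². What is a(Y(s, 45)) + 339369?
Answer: 42901945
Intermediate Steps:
s = 25
Y(Q, A) = -28 + 4*(A + Q)² (Y(Q, A) = -28 + 4*((Q + A)*(A + Q)) = -28 + 4*((A + Q)*(A + Q)) = -28 + 4*(A + Q)²)
o(L, U) = -4*U/3 (o(L, U) = U*(-⅓) + U*(-1) = -U/3 - U = -4*U/3)
a(N) = N²/9 (a(N) = (N - 4*N/3)² = (-N/3)² = N²/9)
a(Y(s, 45)) + 339369 = (-28 + 4*(45 + 25)²)²/9 + 339369 = (-28 + 4*70²)²/9 + 339369 = (-28 + 4*4900)²/9 + 339369 = (-28 + 19600)²/9 + 339369 = (⅑)*19572² + 339369 = (⅑)*383063184 + 339369 = 42562576 + 339369 = 42901945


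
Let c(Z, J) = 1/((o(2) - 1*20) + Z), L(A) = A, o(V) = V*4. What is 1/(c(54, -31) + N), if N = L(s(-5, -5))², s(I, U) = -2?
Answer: 42/169 ≈ 0.24852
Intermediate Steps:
o(V) = 4*V
N = 4 (N = (-2)² = 4)
c(Z, J) = 1/(-12 + Z) (c(Z, J) = 1/((4*2 - 1*20) + Z) = 1/((8 - 20) + Z) = 1/(-12 + Z))
1/(c(54, -31) + N) = 1/(1/(-12 + 54) + 4) = 1/(1/42 + 4) = 1/(169/42) = 42/169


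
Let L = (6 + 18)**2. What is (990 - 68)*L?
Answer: 531072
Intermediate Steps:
L = 576 (L = 24**2 = 576)
(990 - 68)*L = (990 - 68)*576 = 922*576 = 531072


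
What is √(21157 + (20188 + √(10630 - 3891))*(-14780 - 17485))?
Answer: √(-651344663 - 32265*√6739) ≈ 25573.0*I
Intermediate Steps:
√(21157 + (20188 + √(10630 - 3891))*(-14780 - 17485)) = √(21157 + (20188 + √6739)*(-32265)) = √(21157 + (-651365820 - 32265*√6739)) = √(-651344663 - 32265*√6739)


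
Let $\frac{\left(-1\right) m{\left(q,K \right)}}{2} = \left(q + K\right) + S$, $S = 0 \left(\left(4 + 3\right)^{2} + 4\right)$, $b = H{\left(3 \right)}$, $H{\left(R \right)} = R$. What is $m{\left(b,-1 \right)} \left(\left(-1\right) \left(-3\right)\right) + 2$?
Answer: $-10$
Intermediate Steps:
$b = 3$
$S = 0$ ($S = 0 \left(7^{2} + 4\right) = 0 \left(49 + 4\right) = 0 \cdot 53 = 0$)
$m{\left(q,K \right)} = - 2 K - 2 q$ ($m{\left(q,K \right)} = - 2 \left(\left(q + K\right) + 0\right) = - 2 \left(\left(K + q\right) + 0\right) = - 2 \left(K + q\right) = - 2 K - 2 q$)
$m{\left(b,-1 \right)} \left(\left(-1\right) \left(-3\right)\right) + 2 = \left(\left(-2\right) \left(-1\right) - 6\right) \left(\left(-1\right) \left(-3\right)\right) + 2 = \left(2 - 6\right) 3 + 2 = \left(-4\right) 3 + 2 = -12 + 2 = -10$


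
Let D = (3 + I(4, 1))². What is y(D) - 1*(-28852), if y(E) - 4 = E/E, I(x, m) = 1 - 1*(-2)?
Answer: 28857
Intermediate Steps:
I(x, m) = 3 (I(x, m) = 1 + 2 = 3)
D = 36 (D = (3 + 3)² = 6² = 36)
y(E) = 5 (y(E) = 4 + E/E = 4 + 1 = 5)
y(D) - 1*(-28852) = 5 - 1*(-28852) = 5 + 28852 = 28857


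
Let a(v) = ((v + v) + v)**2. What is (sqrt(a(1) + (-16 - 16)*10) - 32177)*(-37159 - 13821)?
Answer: 1640383460 - 50980*I*sqrt(311) ≈ 1.6404e+9 - 8.9904e+5*I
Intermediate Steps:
a(v) = 9*v**2 (a(v) = (2*v + v)**2 = (3*v)**2 = 9*v**2)
(sqrt(a(1) + (-16 - 16)*10) - 32177)*(-37159 - 13821) = (sqrt(9*1**2 + (-16 - 16)*10) - 32177)*(-37159 - 13821) = (sqrt(9*1 - 32*10) - 32177)*(-50980) = (sqrt(9 - 320) - 32177)*(-50980) = (sqrt(-311) - 32177)*(-50980) = (I*sqrt(311) - 32177)*(-50980) = (-32177 + I*sqrt(311))*(-50980) = 1640383460 - 50980*I*sqrt(311)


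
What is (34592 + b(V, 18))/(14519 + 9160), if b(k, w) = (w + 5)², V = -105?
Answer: 11707/7893 ≈ 1.4832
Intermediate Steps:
b(k, w) = (5 + w)²
(34592 + b(V, 18))/(14519 + 9160) = (34592 + (5 + 18)²)/(14519 + 9160) = (34592 + 23²)/23679 = (34592 + 529)*(1/23679) = 35121*(1/23679) = 11707/7893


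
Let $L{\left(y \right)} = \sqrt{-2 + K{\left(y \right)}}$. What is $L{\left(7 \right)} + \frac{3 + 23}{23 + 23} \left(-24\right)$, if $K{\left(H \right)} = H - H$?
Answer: $- \frac{312}{23} + i \sqrt{2} \approx -13.565 + 1.4142 i$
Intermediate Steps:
$K{\left(H \right)} = 0$
$L{\left(y \right)} = i \sqrt{2}$ ($L{\left(y \right)} = \sqrt{-2 + 0} = \sqrt{-2} = i \sqrt{2}$)
$L{\left(7 \right)} + \frac{3 + 23}{23 + 23} \left(-24\right) = i \sqrt{2} + \frac{3 + 23}{23 + 23} \left(-24\right) = i \sqrt{2} + \frac{26}{46} \left(-24\right) = i \sqrt{2} + 26 \cdot \frac{1}{46} \left(-24\right) = i \sqrt{2} + \frac{13}{23} \left(-24\right) = i \sqrt{2} - \frac{312}{23} = - \frac{312}{23} + i \sqrt{2}$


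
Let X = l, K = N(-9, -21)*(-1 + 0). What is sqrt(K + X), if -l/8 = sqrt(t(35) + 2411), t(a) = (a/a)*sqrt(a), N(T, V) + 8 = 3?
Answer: sqrt(5 - 8*sqrt(2411 + sqrt(35))) ≈ 19.705*I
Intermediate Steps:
N(T, V) = -5 (N(T, V) = -8 + 3 = -5)
t(a) = sqrt(a) (t(a) = 1*sqrt(a) = sqrt(a))
K = 5 (K = -5*(-1 + 0) = -5*(-1) = 5)
l = -8*sqrt(2411 + sqrt(35)) (l = -8*sqrt(sqrt(35) + 2411) = -8*sqrt(2411 + sqrt(35)) ≈ -393.30)
X = -8*sqrt(2411 + sqrt(35)) ≈ -393.30
sqrt(K + X) = sqrt(5 - 8*sqrt(2411 + sqrt(35)))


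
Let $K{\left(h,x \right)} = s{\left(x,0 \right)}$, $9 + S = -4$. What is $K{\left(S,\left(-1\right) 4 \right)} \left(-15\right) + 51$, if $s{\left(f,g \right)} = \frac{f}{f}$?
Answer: $36$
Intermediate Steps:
$s{\left(f,g \right)} = 1$
$S = -13$ ($S = -9 - 4 = -13$)
$K{\left(h,x \right)} = 1$
$K{\left(S,\left(-1\right) 4 \right)} \left(-15\right) + 51 = 1 \left(-15\right) + 51 = -15 + 51 = 36$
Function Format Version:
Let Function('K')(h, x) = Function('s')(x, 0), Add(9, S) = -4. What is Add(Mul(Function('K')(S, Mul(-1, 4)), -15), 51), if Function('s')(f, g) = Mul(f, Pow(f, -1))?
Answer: 36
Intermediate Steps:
Function('s')(f, g) = 1
S = -13 (S = Add(-9, -4) = -13)
Function('K')(h, x) = 1
Add(Mul(Function('K')(S, Mul(-1, 4)), -15), 51) = Add(Mul(1, -15), 51) = Add(-15, 51) = 36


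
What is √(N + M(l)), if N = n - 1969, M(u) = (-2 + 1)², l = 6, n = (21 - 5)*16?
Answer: 4*I*√107 ≈ 41.376*I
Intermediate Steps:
n = 256 (n = 16*16 = 256)
M(u) = 1 (M(u) = (-1)² = 1)
N = -1713 (N = 256 - 1969 = -1713)
√(N + M(l)) = √(-1713 + 1) = √(-1712) = 4*I*√107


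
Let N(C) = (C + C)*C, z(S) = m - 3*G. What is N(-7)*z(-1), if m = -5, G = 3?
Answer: -1372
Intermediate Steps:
z(S) = -14 (z(S) = -5 - 3*3 = -5 - 9 = -14)
N(C) = 2*C² (N(C) = (2*C)*C = 2*C²)
N(-7)*z(-1) = (2*(-7)²)*(-14) = (2*49)*(-14) = 98*(-14) = -1372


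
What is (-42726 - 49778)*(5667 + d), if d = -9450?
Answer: 349942632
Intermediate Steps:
(-42726 - 49778)*(5667 + d) = (-42726 - 49778)*(5667 - 9450) = -92504*(-3783) = 349942632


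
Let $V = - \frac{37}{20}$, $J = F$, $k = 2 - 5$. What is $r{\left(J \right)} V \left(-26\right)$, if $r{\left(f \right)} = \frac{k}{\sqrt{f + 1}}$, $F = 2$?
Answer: $- \frac{481 \sqrt{3}}{10} \approx -83.312$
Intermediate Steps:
$k = -3$ ($k = 2 - 5 = -3$)
$J = 2$
$r{\left(f \right)} = - \frac{3}{\sqrt{1 + f}}$ ($r{\left(f \right)} = - \frac{3}{\sqrt{f + 1}} = - \frac{3}{\sqrt{1 + f}}$)
$V = - \frac{37}{20}$ ($V = \left(-37\right) \frac{1}{20} = - \frac{37}{20} \approx -1.85$)
$r{\left(J \right)} V \left(-26\right) = - \frac{3}{\sqrt{1 + 2}} \left(- \frac{37}{20}\right) \left(-26\right) = - \frac{3}{\sqrt{3}} \left(- \frac{37}{20}\right) \left(-26\right) = - 3 \frac{\sqrt{3}}{3} \left(- \frac{37}{20}\right) \left(-26\right) = - \sqrt{3} \left(- \frac{37}{20}\right) \left(-26\right) = \frac{37 \sqrt{3}}{20} \left(-26\right) = - \frac{481 \sqrt{3}}{10}$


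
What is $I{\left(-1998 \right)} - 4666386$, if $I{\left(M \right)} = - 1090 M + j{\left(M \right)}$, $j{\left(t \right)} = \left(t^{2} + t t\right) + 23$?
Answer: $5495465$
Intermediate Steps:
$j{\left(t \right)} = 23 + 2 t^{2}$ ($j{\left(t \right)} = \left(t^{2} + t^{2}\right) + 23 = 2 t^{2} + 23 = 23 + 2 t^{2}$)
$I{\left(M \right)} = 23 - 1090 M + 2 M^{2}$ ($I{\left(M \right)} = - 1090 M + \left(23 + 2 M^{2}\right) = 23 - 1090 M + 2 M^{2}$)
$I{\left(-1998 \right)} - 4666386 = \left(23 - -2177820 + 2 \left(-1998\right)^{2}\right) - 4666386 = \left(23 + 2177820 + 2 \cdot 3992004\right) - 4666386 = \left(23 + 2177820 + 7984008\right) - 4666386 = 10161851 - 4666386 = 5495465$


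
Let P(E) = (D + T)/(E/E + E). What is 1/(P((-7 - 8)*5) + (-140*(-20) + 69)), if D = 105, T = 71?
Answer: 37/106065 ≈ 0.00034884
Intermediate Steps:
P(E) = 176/(1 + E) (P(E) = (105 + 71)/(E/E + E) = 176/(1 + E))
1/(P((-7 - 8)*5) + (-140*(-20) + 69)) = 1/(176/(1 + (-7 - 8)*5) + (-140*(-20) + 69)) = 1/(176/(1 - 15*5) + (2800 + 69)) = 1/(176/(1 - 75) + 2869) = 1/(176/(-74) + 2869) = 1/(176*(-1/74) + 2869) = 1/(-88/37 + 2869) = 1/(106065/37) = 37/106065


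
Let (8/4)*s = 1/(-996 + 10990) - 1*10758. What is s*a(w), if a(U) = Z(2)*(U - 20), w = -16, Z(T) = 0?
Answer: 0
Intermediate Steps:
s = -107515451/19988 (s = (1/(-996 + 10990) - 1*10758)/2 = (1/9994 - 10758)/2 = (1/2)*(-107515451/9994) = -107515451/19988 ≈ -5379.0)
a(U) = 0 (a(U) = 0*(U - 20) = 0*(-20 + U) = 0)
s*a(w) = -107515451/19988*0 = 0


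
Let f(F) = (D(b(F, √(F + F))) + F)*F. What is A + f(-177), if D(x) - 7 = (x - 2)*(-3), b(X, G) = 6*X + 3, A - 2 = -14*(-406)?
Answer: -527615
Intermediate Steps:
A = 5686 (A = 2 - 14*(-406) = 2 + 5684 = 5686)
b(X, G) = 3 + 6*X
D(x) = 13 - 3*x (D(x) = 7 + (x - 2)*(-3) = 7 + (-2 + x)*(-3) = 7 + (6 - 3*x) = 13 - 3*x)
f(F) = F*(4 - 17*F) (f(F) = ((13 - 3*(3 + 6*F)) + F)*F = ((13 + (-9 - 18*F)) + F)*F = ((4 - 18*F) + F)*F = (4 - 17*F)*F = F*(4 - 17*F))
A + f(-177) = 5686 - 177*(4 - 17*(-177)) = 5686 - 177*(4 + 3009) = 5686 - 177*3013 = 5686 - 533301 = -527615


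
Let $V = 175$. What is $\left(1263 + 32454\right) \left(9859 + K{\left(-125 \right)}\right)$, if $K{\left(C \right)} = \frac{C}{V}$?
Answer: $\frac{2326742736}{7} \approx 3.3239 \cdot 10^{8}$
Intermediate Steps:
$K{\left(C \right)} = \frac{C}{175}$
$\left(1263 + 32454\right) \left(9859 + K{\left(-125 \right)}\right) = \left(1263 + 32454\right) \left(9859 + \frac{1}{175} \left(-125\right)\right) = 33717 \left(9859 - \frac{5}{7}\right) = 33717 \cdot \frac{69008}{7} = \frac{2326742736}{7}$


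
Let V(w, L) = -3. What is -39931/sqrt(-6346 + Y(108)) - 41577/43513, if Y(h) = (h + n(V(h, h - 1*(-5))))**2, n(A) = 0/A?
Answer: -41577/43513 - 39931*sqrt(5318)/5318 ≈ -548.52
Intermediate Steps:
n(A) = 0
Y(h) = h**2 (Y(h) = (h + 0)**2 = h**2)
-39931/sqrt(-6346 + Y(108)) - 41577/43513 = -39931/sqrt(-6346 + 108**2) - 41577/43513 = -39931/sqrt(-6346 + 11664) - 41577*1/43513 = -39931*sqrt(5318)/5318 - 41577/43513 = -41577/43513 - 39931*sqrt(5318)/5318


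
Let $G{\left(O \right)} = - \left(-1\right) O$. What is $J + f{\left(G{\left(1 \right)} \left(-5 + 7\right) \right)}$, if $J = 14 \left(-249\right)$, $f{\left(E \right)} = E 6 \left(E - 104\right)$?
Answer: $-4710$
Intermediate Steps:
$G{\left(O \right)} = O$
$f{\left(E \right)} = 6 E \left(-104 + E\right)$
$J = -3486$
$J + f{\left(G{\left(1 \right)} \left(-5 + 7\right) \right)} = -3486 + 6 \cdot 1 \left(-5 + 7\right) \left(-104 + 1 \left(-5 + 7\right)\right) = -3486 + 6 \cdot 1 \cdot 2 \left(-104 + 1 \cdot 2\right) = -3486 + 6 \cdot 2 \left(-104 + 2\right) = -3486 + 6 \cdot 2 \left(-102\right) = -3486 - 1224 = -4710$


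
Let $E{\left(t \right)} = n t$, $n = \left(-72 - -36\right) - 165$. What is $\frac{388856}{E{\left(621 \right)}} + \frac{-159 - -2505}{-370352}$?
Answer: $- \frac{72153213689}{23113853496} \approx -3.1216$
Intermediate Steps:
$n = -201$ ($n = \left(-72 + 36\right) - 165 = -36 - 165 = -201$)
$E{\left(t \right)} = - 201 t$
$\frac{388856}{E{\left(621 \right)}} + \frac{-159 - -2505}{-370352} = \frac{388856}{\left(-201\right) 621} + \frac{-159 - -2505}{-370352} = \frac{388856}{-124821} + \left(-159 + 2505\right) \left(- \frac{1}{370352}\right) = 388856 \left(- \frac{1}{124821}\right) + 2346 \left(- \frac{1}{370352}\right) = - \frac{388856}{124821} - \frac{1173}{185176} = - \frac{72153213689}{23113853496}$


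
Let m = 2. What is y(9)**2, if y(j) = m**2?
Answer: 16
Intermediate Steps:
y(j) = 4 (y(j) = 2**2 = 4)
y(9)**2 = 4**2 = 16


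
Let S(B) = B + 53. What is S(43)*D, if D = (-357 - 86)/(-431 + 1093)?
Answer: -21264/331 ≈ -64.242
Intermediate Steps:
S(B) = 53 + B
D = -443/662 ≈ -0.66918
S(43)*D = (53 + 43)*(-443/662) = 96*(-443/662) = -21264/331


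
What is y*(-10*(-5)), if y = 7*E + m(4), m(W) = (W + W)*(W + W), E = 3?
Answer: 4250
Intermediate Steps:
m(W) = 4*W**2 (m(W) = (2*W)*(2*W) = 4*W**2)
y = 85 (y = 7*3 + 4*4**2 = 21 + 4*16 = 21 + 64 = 85)
y*(-10*(-5)) = 85*(-10*(-5)) = 85*50 = 4250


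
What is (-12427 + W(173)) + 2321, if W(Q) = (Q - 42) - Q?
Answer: -10148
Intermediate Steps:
W(Q) = -42 (W(Q) = (-42 + Q) - Q = -42)
(-12427 + W(173)) + 2321 = (-12427 - 42) + 2321 = -12469 + 2321 = -10148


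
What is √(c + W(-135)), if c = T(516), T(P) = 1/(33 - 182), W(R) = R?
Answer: 2*I*√749321/149 ≈ 11.619*I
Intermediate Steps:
T(P) = -1/149 (T(P) = 1/(-149) = -1/149)
c = -1/149 ≈ -0.0067114
√(c + W(-135)) = √(-1/149 - 135) = √(-20116/149) = 2*I*√749321/149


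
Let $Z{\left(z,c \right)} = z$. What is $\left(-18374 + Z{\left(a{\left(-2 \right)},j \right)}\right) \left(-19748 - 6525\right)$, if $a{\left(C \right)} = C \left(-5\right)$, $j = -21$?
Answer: $482477372$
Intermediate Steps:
$a{\left(C \right)} = - 5 C$
$\left(-18374 + Z{\left(a{\left(-2 \right)},j \right)}\right) \left(-19748 - 6525\right) = \left(-18374 - -10\right) \left(-19748 - 6525\right) = \left(-18374 + 10\right) \left(-26273\right) = \left(-18364\right) \left(-26273\right) = 482477372$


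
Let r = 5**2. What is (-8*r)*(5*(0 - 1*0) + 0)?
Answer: 0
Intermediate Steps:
r = 25
(-8*r)*(5*(0 - 1*0) + 0) = (-8*25)*(5*(0 - 1*0) + 0) = -200*(5*(0 + 0) + 0) = -200*(5*0 + 0) = -200*(0 + 0) = -200*0 = 0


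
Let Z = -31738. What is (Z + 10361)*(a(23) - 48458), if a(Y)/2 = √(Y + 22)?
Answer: 1035886666 - 128262*√5 ≈ 1.0356e+9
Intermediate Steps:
a(Y) = 2*√(22 + Y) (a(Y) = 2*√(Y + 22) = 2*√(22 + Y))
(Z + 10361)*(a(23) - 48458) = (-31738 + 10361)*(2*√(22 + 23) - 48458) = -21377*(2*√45 - 48458) = -21377*(2*(3*√5) - 48458) = -21377*(6*√5 - 48458) = -21377*(-48458 + 6*√5) = 1035886666 - 128262*√5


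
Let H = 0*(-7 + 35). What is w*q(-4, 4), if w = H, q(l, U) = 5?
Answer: 0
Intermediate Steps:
H = 0 (H = 0*28 = 0)
w = 0
w*q(-4, 4) = 0*5 = 0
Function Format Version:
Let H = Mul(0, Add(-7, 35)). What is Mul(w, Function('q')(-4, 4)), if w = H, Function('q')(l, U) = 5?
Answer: 0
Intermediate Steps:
H = 0 (H = Mul(0, 28) = 0)
w = 0
Mul(w, Function('q')(-4, 4)) = Mul(0, 5) = 0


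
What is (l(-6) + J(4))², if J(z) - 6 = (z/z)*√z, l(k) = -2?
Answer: 36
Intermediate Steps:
J(z) = 6 + √z (J(z) = 6 + (z/z)*√z = 6 + 1*√z = 6 + √z)
(l(-6) + J(4))² = (-2 + (6 + √4))² = (-2 + (6 + 2))² = (-2 + 8)² = 6² = 36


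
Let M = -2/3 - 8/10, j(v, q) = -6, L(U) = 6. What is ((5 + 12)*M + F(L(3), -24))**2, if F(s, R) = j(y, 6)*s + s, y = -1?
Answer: 678976/225 ≈ 3017.7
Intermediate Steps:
M = -22/15 (M = -2*1/3 - 8*1/10 = -2/3 - 4/5 = -22/15 ≈ -1.4667)
F(s, R) = -5*s (F(s, R) = -6*s + s = -5*s)
((5 + 12)*M + F(L(3), -24))**2 = ((5 + 12)*(-22/15) - 5*6)**2 = (17*(-22/15) - 30)**2 = (-374/15 - 30)**2 = (-824/15)**2 = 678976/225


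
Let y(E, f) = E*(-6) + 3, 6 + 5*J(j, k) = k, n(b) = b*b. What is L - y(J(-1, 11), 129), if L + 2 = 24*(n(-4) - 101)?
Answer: -2039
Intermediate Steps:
n(b) = b²
J(j, k) = -6/5 + k/5
y(E, f) = 3 - 6*E (y(E, f) = -6*E + 3 = 3 - 6*E)
L = -2042 (L = -2 + 24*((-4)² - 101) = -2 + 24*(16 - 101) = -2 + 24*(-85) = -2 - 2040 = -2042)
L - y(J(-1, 11), 129) = -2042 - (3 - 6*(-6/5 + (⅕)*11)) = -2042 - (3 - 6*(-6/5 + 11/5)) = -2042 - (3 - 6*1) = -2042 - (3 - 6) = -2042 - 1*(-3) = -2042 + 3 = -2039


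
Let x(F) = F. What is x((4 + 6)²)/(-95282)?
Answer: -50/47641 ≈ -0.0010495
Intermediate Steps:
x((4 + 6)²)/(-95282) = (4 + 6)²/(-95282) = 10²*(-1/95282) = 100*(-1/95282) = -50/47641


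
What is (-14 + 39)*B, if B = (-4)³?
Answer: -1600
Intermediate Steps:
B = -64
(-14 + 39)*B = (-14 + 39)*(-64) = 25*(-64) = -1600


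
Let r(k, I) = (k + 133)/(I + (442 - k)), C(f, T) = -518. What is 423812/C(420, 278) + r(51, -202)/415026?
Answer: -1187277740602/1451138409 ≈ -818.17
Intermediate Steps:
r(k, I) = (133 + k)/(442 + I - k)
423812/C(420, 278) + r(51, -202)/415026 = 423812/(-518) + ((133 + 51)/(442 - 202 - 1*51))/415026 = 423812*(-1/518) + (184/(442 - 202 - 51))*(1/415026) = -211906/259 + (184/189)*(1/415026) = -211906/259 + 92/39219957 = -1187277740602/1451138409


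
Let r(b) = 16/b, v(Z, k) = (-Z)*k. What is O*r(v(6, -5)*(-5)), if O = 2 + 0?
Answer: -16/75 ≈ -0.21333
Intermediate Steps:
v(Z, k) = -Z*k
O = 2
O*r(v(6, -5)*(-5)) = 2*(16/((-1*6*(-5)*(-5)))) = 2*(16/((30*(-5)))) = 2*(16/(-150)) = 2*(16*(-1/150)) = 2*(-8/75) = -16/75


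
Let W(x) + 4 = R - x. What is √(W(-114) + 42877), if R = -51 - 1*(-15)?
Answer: √42951 ≈ 207.25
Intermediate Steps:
R = -36 (R = -51 + 15 = -36)
W(x) = -40 - x (W(x) = -4 + (-36 - x) = -40 - x)
√(W(-114) + 42877) = √((-40 - 1*(-114)) + 42877) = √((-40 + 114) + 42877) = √(74 + 42877) = √42951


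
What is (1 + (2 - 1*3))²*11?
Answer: 0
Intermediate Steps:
(1 + (2 - 1*3))²*11 = (1 + (2 - 3))²*11 = (1 - 1)²*11 = 0²*11 = 0*11 = 0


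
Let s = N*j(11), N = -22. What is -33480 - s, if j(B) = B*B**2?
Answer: -4198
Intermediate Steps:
j(B) = B**3
s = -29282 (s = -22*11**3 = -22*1331 = -29282)
-33480 - s = -33480 - 1*(-29282) = -33480 + 29282 = -4198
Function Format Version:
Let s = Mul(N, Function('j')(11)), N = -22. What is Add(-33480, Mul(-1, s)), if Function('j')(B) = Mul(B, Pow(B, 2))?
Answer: -4198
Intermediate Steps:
Function('j')(B) = Pow(B, 3)
s = -29282 (s = Mul(-22, Pow(11, 3)) = Mul(-22, 1331) = -29282)
Add(-33480, Mul(-1, s)) = Add(-33480, Mul(-1, -29282)) = Add(-33480, 29282) = -4198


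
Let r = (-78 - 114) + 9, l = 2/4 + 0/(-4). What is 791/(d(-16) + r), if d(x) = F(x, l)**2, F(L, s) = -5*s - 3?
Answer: -3164/611 ≈ -5.1784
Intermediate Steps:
l = 1/2 (l = 2*(1/4) + 0*(-1/4) = 1/2 + 0 = 1/2 ≈ 0.50000)
F(L, s) = -3 - 5*s
d(x) = 121/4 (d(x) = (-3 - 5*1/2)**2 = (-3 - 5/2)**2 = (-11/2)**2 = 121/4)
r = -183 (r = -192 + 9 = -183)
791/(d(-16) + r) = 791/(121/4 - 183) = 791/(-611/4) = 791*(-4/611) = -3164/611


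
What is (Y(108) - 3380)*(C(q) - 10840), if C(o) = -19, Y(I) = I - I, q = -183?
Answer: 36703420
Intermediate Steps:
Y(I) = 0
(Y(108) - 3380)*(C(q) - 10840) = (0 - 3380)*(-19 - 10840) = -3380*(-10859) = 36703420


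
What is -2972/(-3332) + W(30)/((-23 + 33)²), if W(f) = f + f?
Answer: 6214/4165 ≈ 1.4920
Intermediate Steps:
W(f) = 2*f
-2972/(-3332) + W(30)/((-23 + 33)²) = -2972/(-3332) + (2*30)/((-23 + 33)²) = -2972*(-1/3332) + 60/(10²) = 743/833 + 60/100 = 743/833 + 60*(1/100) = 743/833 + ⅗ = 6214/4165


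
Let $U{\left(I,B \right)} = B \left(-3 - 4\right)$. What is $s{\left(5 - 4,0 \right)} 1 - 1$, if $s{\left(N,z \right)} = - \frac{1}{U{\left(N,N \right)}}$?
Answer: $- \frac{6}{7} \approx -0.85714$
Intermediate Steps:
$U{\left(I,B \right)} = - 7 B$ ($U{\left(I,B \right)} = B \left(-7\right) = - 7 B$)
$s{\left(N,z \right)} = \frac{1}{7 N}$ ($s{\left(N,z \right)} = - \frac{1}{\left(-7\right) N} = - \frac{-1}{7 N} = \frac{1}{7 N}$)
$s{\left(5 - 4,0 \right)} 1 - 1 = \frac{1}{7 \left(5 - 4\right)} 1 - 1 = \frac{1}{7 \cdot 1} \cdot 1 - 1 = \frac{1}{7} \cdot 1 \cdot 1 - 1 = \frac{1}{7} \cdot 1 - 1 = \frac{1}{7} - 1 = - \frac{6}{7}$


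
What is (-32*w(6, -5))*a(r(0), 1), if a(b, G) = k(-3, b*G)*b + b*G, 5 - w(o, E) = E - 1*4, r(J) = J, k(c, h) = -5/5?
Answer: 0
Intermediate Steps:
k(c, h) = -1 (k(c, h) = -5*⅕ = -1)
w(o, E) = 9 - E (w(o, E) = 5 - (E - 1*4) = 5 - (E - 4) = 5 - (-4 + E) = 5 + (4 - E) = 9 - E)
a(b, G) = -b + G*b (a(b, G) = -b + b*G = -b + G*b)
(-32*w(6, -5))*a(r(0), 1) = (-32*(9 - 1*(-5)))*(0*(-1 + 1)) = (-32*(9 + 5))*(0*0) = -32*14*0 = -448*0 = 0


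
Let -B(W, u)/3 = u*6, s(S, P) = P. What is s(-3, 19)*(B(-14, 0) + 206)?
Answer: 3914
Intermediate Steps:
B(W, u) = -18*u (B(W, u) = -3*u*6 = -18*u)
s(-3, 19)*(B(-14, 0) + 206) = 19*(-18*0 + 206) = 19*(0 + 206) = 19*206 = 3914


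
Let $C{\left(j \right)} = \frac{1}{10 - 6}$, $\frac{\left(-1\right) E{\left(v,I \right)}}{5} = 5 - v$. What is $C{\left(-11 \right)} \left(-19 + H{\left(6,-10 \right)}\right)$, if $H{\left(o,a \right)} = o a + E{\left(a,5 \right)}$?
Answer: $- \frac{77}{2} \approx -38.5$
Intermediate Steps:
$E{\left(v,I \right)} = -25 + 5 v$ ($E{\left(v,I \right)} = - 5 \left(5 - v\right) = -25 + 5 v$)
$H{\left(o,a \right)} = -25 + 5 a + a o$ ($H{\left(o,a \right)} = o a + \left(-25 + 5 a\right) = a o + \left(-25 + 5 a\right) = -25 + 5 a + a o$)
$C{\left(j \right)} = \frac{1}{4}$
$C{\left(-11 \right)} \left(-19 + H{\left(6,-10 \right)}\right) = \frac{-19 - 135}{4} = \frac{1}{4} \left(-154\right) = - \frac{77}{2}$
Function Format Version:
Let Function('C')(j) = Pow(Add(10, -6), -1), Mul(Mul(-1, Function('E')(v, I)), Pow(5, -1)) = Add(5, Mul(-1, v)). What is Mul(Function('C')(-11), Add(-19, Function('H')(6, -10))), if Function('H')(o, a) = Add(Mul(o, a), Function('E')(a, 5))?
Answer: Rational(-77, 2) ≈ -38.500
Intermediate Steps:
Function('E')(v, I) = Add(-25, Mul(5, v)) (Function('E')(v, I) = Mul(-5, Add(5, Mul(-1, v))) = Add(-25, Mul(5, v)))
Function('H')(o, a) = Add(-25, Mul(5, a), Mul(a, o)) (Function('H')(o, a) = Add(Mul(o, a), Add(-25, Mul(5, a))) = Add(Mul(a, o), Add(-25, Mul(5, a))) = Add(-25, Mul(5, a), Mul(a, o)))
Function('C')(j) = Rational(1, 4) (Function('C')(j) = Pow(4, -1) = Rational(1, 4))
Mul(Function('C')(-11), Add(-19, Function('H')(6, -10))) = Mul(Rational(1, 4), Add(-19, Add(-25, Mul(5, -10), Mul(-10, 6)))) = Mul(Rational(1, 4), Add(-19, Add(-25, -50, -60))) = Mul(Rational(1, 4), Add(-19, -135)) = Mul(Rational(1, 4), -154) = Rational(-77, 2)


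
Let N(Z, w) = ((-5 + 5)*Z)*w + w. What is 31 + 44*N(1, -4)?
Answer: -145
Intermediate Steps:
N(Z, w) = w (N(Z, w) = (0*Z)*w + w = 0*w + w = 0 + w = w)
31 + 44*N(1, -4) = 31 + 44*(-4) = 31 - 176 = -145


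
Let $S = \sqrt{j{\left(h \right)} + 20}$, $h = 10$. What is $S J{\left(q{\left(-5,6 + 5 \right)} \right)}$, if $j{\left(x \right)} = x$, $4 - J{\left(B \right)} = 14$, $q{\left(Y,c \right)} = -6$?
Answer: $- 10 \sqrt{30} \approx -54.772$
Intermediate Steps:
$J{\left(B \right)} = -10$ ($J{\left(B \right)} = 4 - 14 = -10$)
$S = \sqrt{30}$ ($S = \sqrt{10 + 20} = \sqrt{30} \approx 5.4772$)
$S J{\left(q{\left(-5,6 + 5 \right)} \right)} = \sqrt{30} \left(-10\right) = - 10 \sqrt{30}$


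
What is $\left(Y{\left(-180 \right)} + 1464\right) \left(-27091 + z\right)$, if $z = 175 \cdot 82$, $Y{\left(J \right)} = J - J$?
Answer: $-18652824$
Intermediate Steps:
$Y{\left(J \right)} = 0$
$z = 14350$
$\left(Y{\left(-180 \right)} + 1464\right) \left(-27091 + z\right) = \left(0 + 1464\right) \left(-27091 + 14350\right) = 1464 \left(-12741\right) = -18652824$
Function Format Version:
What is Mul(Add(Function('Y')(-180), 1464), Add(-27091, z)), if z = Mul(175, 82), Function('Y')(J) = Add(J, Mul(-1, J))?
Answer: -18652824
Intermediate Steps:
Function('Y')(J) = 0
z = 14350
Mul(Add(Function('Y')(-180), 1464), Add(-27091, z)) = Mul(Add(0, 1464), Add(-27091, 14350)) = Mul(1464, -12741) = -18652824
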